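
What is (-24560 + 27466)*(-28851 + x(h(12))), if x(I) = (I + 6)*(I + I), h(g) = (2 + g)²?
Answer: 146267698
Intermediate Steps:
x(I) = 2*I*(6 + I) (x(I) = (6 + I)*(2*I) = 2*I*(6 + I))
(-24560 + 27466)*(-28851 + x(h(12))) = (-24560 + 27466)*(-28851 + 2*(2 + 12)²*(6 + (2 + 12)²)) = 2906*(-28851 + 2*14²*(6 + 14²)) = 2906*(-28851 + 2*196*(6 + 196)) = 2906*(-28851 + 2*196*202) = 2906*(-28851 + 79184) = 2906*50333 = 146267698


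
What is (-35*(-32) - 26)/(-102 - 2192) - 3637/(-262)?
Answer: 4028325/300514 ≈ 13.405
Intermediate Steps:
(-35*(-32) - 26)/(-102 - 2192) - 3637/(-262) = (1120 - 26)/(-2294) - 3637*(-1/262) = 1094*(-1/2294) + 3637/262 = -547/1147 + 3637/262 = 4028325/300514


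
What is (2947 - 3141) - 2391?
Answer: -2585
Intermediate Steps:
(2947 - 3141) - 2391 = -194 - 2391 = -2585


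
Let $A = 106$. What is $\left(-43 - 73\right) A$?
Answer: $-12296$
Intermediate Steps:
$\left(-43 - 73\right) A = \left(-43 - 73\right) 106 = \left(-116\right) 106 = -12296$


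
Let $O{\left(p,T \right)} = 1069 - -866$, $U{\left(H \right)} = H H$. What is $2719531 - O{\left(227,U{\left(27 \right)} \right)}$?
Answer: $2717596$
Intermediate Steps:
$U{\left(H \right)} = H^{2}$
$O{\left(p,T \right)} = 1935$ ($O{\left(p,T \right)} = 1069 + 866 = 1935$)
$2719531 - O{\left(227,U{\left(27 \right)} \right)} = 2719531 - 1935 = 2717596$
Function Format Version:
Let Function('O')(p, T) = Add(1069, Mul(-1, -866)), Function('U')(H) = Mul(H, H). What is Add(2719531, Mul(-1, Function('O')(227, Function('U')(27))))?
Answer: 2717596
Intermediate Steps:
Function('U')(H) = Pow(H, 2)
Function('O')(p, T) = 1935 (Function('O')(p, T) = Add(1069, 866) = 1935)
Add(2719531, Mul(-1, Function('O')(227, Function('U')(27)))) = Add(2719531, Mul(-1, 1935)) = Add(2719531, -1935) = 2717596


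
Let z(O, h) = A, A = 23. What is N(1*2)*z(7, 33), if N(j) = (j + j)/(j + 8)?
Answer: 46/5 ≈ 9.2000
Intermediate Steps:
z(O, h) = 23
N(j) = 2*j/(8 + j) (N(j) = (2*j)/(8 + j) = 2*j/(8 + j))
N(1*2)*z(7, 33) = (2*(1*2)/(8 + 1*2))*23 = (2*2/(8 + 2))*23 = (2*2/10)*23 = (2*2*(⅒))*23 = (⅖)*23 = 46/5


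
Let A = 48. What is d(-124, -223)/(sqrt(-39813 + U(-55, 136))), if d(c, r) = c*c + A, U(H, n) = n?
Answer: -15424*I*sqrt(39677)/39677 ≈ -77.433*I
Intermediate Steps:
d(c, r) = 48 + c**2 (d(c, r) = c*c + 48 = c**2 + 48 = 48 + c**2)
d(-124, -223)/(sqrt(-39813 + U(-55, 136))) = (48 + (-124)**2)/(sqrt(-39813 + 136)) = (48 + 15376)/(sqrt(-39677)) = 15424/((I*sqrt(39677))) = 15424*(-I*sqrt(39677)/39677) = -15424*I*sqrt(39677)/39677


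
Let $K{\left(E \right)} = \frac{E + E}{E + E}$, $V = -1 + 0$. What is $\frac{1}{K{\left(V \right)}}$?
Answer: $1$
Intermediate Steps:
$V = -1$
$K{\left(E \right)} = 1$ ($K{\left(E \right)} = \frac{2 E}{2 E} = 2 E \frac{1}{2 E} = 1$)
$\frac{1}{K{\left(V \right)}} = 1^{-1} = 1$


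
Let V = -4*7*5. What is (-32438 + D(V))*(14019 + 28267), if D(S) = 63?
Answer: -1369009250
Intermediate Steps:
V = -140 (V = -28*5 = -140)
(-32438 + D(V))*(14019 + 28267) = (-32438 + 63)*(14019 + 28267) = -32375*42286 = -1369009250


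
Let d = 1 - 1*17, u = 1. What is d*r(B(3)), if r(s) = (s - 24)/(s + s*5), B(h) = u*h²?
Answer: 40/9 ≈ 4.4444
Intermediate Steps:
B(h) = h² (B(h) = 1*h² = h²)
d = -16 (d = 1 - 17 = -16)
r(s) = (-24 + s)/(6*s) (r(s) = (-24 + s)/(s + 5*s) = (-24 + s)/((6*s)) = (-24 + s)*(1/(6*s)) = (-24 + s)/(6*s))
d*r(B(3)) = -8*(-24 + 3²)/(3*(3²)) = -8*(-24 + 9)/(3*9) = -8*(-15)/(3*9) = -16*(-5/18) = 40/9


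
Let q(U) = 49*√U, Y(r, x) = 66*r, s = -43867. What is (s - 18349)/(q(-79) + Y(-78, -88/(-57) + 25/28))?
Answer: 320287968/26691583 + 3048584*I*√79/26691583 ≈ 12.0 + 1.0152*I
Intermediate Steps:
(s - 18349)/(q(-79) + Y(-78, -88/(-57) + 25/28)) = (-43867 - 18349)/(49*√(-79) + 66*(-78)) = -62216/(49*(I*√79) - 5148) = -62216/(49*I*√79 - 5148) = -62216/(-5148 + 49*I*√79)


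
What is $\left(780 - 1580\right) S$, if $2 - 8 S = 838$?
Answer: $83600$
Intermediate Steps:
$S = - \frac{209}{2}$ ($S = \frac{1}{4} - \frac{419}{4} = - \frac{209}{2} \approx -104.5$)
$\left(780 - 1580\right) S = \left(780 - 1580\right) \left(- \frac{209}{2}\right) = \left(-800\right) \left(- \frac{209}{2}\right) = 83600$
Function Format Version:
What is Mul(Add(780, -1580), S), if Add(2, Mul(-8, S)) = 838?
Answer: 83600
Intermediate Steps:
S = Rational(-209, 2) (S = Add(Rational(1, 4), Mul(Rational(-1, 8), 838)) = Add(Rational(1, 4), Rational(-419, 4)) = Rational(-209, 2) ≈ -104.50)
Mul(Add(780, -1580), S) = Mul(Add(780, -1580), Rational(-209, 2)) = Mul(-800, Rational(-209, 2)) = 83600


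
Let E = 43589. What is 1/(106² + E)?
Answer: 1/54825 ≈ 1.8240e-5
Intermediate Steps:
1/(106² + E) = 1/(106² + 43589) = 1/(11236 + 43589) = 1/54825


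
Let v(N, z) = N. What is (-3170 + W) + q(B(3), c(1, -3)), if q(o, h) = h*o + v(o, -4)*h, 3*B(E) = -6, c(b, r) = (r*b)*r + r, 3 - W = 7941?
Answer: -11132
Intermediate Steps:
W = -7938 (W = 3 - 1*7941 = 3 - 7941 = -7938)
c(b, r) = r + b*r² (c(b, r) = (b*r)*r + r = b*r² + r = r + b*r²)
B(E) = -2 (B(E) = (⅓)*(-6) = -2)
q(o, h) = 2*h*o (q(o, h) = h*o + o*h = h*o + h*o = 2*h*o)
(-3170 + W) + q(B(3), c(1, -3)) = (-3170 - 7938) + 2*(-3*(1 + 1*(-3)))*(-2) = -11108 + 2*(-3*(1 - 3))*(-2) = -11108 + 2*(-3*(-2))*(-2) = -11108 + 2*6*(-2) = -11108 - 24 = -11132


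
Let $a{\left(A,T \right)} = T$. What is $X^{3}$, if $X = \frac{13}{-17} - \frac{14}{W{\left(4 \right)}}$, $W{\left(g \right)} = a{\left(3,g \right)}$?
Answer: $- \frac{3048625}{39304} \approx -77.565$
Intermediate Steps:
$W{\left(g \right)} = g$
$X = - \frac{145}{34}$ ($X = \frac{13}{-17} - \frac{14}{4} = 13 \left(- \frac{1}{17}\right) - \frac{7}{2} = - \frac{13}{17} - \frac{7}{2} = - \frac{145}{34} \approx -4.2647$)
$X^{3} = \left(- \frac{145}{34}\right)^{3} = - \frac{3048625}{39304}$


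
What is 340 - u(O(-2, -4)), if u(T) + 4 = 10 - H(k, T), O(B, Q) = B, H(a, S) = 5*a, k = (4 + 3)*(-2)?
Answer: 264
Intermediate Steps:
k = -14 (k = 7*(-2) = -14)
u(T) = 76 (u(T) = -4 + (10 - 5*(-14)) = -4 + (10 - 1*(-70)) = -4 + (10 + 70) = -4 + 80 = 76)
340 - u(O(-2, -4)) = 340 - 1*76 = 340 - 76 = 264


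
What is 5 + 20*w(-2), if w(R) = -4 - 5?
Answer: -175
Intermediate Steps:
w(R) = -9
5 + 20*w(-2) = 5 + 20*(-9) = 5 - 180 = -175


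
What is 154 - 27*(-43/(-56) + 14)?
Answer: -13705/56 ≈ -244.73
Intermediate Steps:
154 - 27*(-43/(-56) + 14) = 154 - 27*(-43*(-1/56) + 14) = 154 - 27*(43/56 + 14) = 154 - 27*827/56 = 154 - 22329/56 = -13705/56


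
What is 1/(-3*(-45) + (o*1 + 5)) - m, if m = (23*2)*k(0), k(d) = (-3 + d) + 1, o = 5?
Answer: 13341/145 ≈ 92.007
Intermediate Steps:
k(d) = -2 + d
m = -92 (m = (23*2)*(-2 + 0) = 46*(-2) = -92)
1/(-3*(-45) + (o*1 + 5)) - m = 1/(-3*(-45) + (5*1 + 5)) - 1*(-92) = 1/(135 + (5 + 5)) + 92 = 1/(135 + 10) + 92 = 1/145 + 92 = 13341/145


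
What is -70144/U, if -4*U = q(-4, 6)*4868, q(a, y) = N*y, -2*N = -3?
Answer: 70144/10953 ≈ 6.4041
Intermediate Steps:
N = 3/2 (N = -1/2*(-3) = 3/2 ≈ 1.5000)
q(a, y) = 3*y/2
U = -10953 (U = -(3/2)*6*4868/4 = -9*4868/4 = -1/4*43812 = -10953)
-70144/U = -70144/(-10953) = -70144*(-1/10953) = 70144/10953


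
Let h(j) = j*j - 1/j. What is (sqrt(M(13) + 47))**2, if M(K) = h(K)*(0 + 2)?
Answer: 5003/13 ≈ 384.85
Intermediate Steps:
h(j) = j**2 - 1/j
M(K) = 2*(-1 + K**3)/K (M(K) = ((-1 + K**3)/K)*(0 + 2) = ((-1 + K**3)/K)*2 = 2*(-1 + K**3)/K)
(sqrt(M(13) + 47))**2 = (sqrt(2*(-1 + 13**3)/13 + 47))**2 = (sqrt(2*(1/13)*(-1 + 2197) + 47))**2 = (sqrt(2*(1/13)*2196 + 47))**2 = (sqrt(4392/13 + 47))**2 = (sqrt(5003/13))**2 = (sqrt(65039)/13)**2 = 5003/13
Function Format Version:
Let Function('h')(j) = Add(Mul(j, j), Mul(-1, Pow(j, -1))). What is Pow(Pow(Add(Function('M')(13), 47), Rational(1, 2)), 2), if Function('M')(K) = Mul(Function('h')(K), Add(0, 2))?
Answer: Rational(5003, 13) ≈ 384.85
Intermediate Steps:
Function('h')(j) = Add(Pow(j, 2), Mul(-1, Pow(j, -1)))
Function('M')(K) = Mul(2, Pow(K, -1), Add(-1, Pow(K, 3))) (Function('M')(K) = Mul(Mul(Pow(K, -1), Add(-1, Pow(K, 3))), Add(0, 2)) = Mul(Mul(Pow(K, -1), Add(-1, Pow(K, 3))), 2) = Mul(2, Pow(K, -1), Add(-1, Pow(K, 3))))
Pow(Pow(Add(Function('M')(13), 47), Rational(1, 2)), 2) = Pow(Pow(Add(Mul(2, Pow(13, -1), Add(-1, Pow(13, 3))), 47), Rational(1, 2)), 2) = Pow(Pow(Add(Mul(2, Rational(1, 13), Add(-1, 2197)), 47), Rational(1, 2)), 2) = Pow(Pow(Add(Mul(2, Rational(1, 13), 2196), 47), Rational(1, 2)), 2) = Pow(Pow(Add(Rational(4392, 13), 47), Rational(1, 2)), 2) = Pow(Pow(Rational(5003, 13), Rational(1, 2)), 2) = Pow(Mul(Rational(1, 13), Pow(65039, Rational(1, 2))), 2) = Rational(5003, 13)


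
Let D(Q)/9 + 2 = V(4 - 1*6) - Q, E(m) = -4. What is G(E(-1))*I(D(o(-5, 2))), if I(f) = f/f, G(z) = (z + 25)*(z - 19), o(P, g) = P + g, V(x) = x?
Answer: -483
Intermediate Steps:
D(Q) = -36 - 9*Q (D(Q) = -18 + 9*((4 - 1*6) - Q) = -18 + 9*((4 - 6) - Q) = -18 + 9*(-2 - Q) = -18 + (-18 - 9*Q) = -36 - 9*Q)
G(z) = (-19 + z)*(25 + z) (G(z) = (25 + z)*(-19 + z) = (-19 + z)*(25 + z))
I(f) = 1
G(E(-1))*I(D(o(-5, 2))) = (-475 + (-4)² + 6*(-4))*1 = (-475 + 16 - 24)*1 = -483*1 = -483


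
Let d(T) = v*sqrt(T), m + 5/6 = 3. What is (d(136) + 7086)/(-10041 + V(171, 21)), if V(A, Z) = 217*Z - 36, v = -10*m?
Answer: -1181/920 + 13*sqrt(34)/1656 ≈ -1.2379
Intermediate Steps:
m = 13/6 (m = -5/6 + 3 = 13/6 ≈ 2.1667)
v = -65/3 (v = -10*13/6 = -65/3 ≈ -21.667)
V(A, Z) = -36 + 217*Z
d(T) = -65*sqrt(T)/3
(d(136) + 7086)/(-10041 + V(171, 21)) = (-130*sqrt(34)/3 + 7086)/(-10041 + (-36 + 217*21)) = (-130*sqrt(34)/3 + 7086)/(-10041 + (-36 + 4557)) = (-130*sqrt(34)/3 + 7086)/(-10041 + 4521) = (7086 - 130*sqrt(34)/3)/(-5520) = (7086 - 130*sqrt(34)/3)*(-1/5520) = -1181/920 + 13*sqrt(34)/1656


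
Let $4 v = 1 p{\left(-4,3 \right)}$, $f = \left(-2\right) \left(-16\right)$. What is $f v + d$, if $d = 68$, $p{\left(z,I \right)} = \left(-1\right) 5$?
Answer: $28$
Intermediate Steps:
$p{\left(z,I \right)} = -5$
$f = 32$
$v = - \frac{5}{4}$ ($v = \frac{1 \left(-5\right)}{4} = \frac{1}{4} \left(-5\right) = - \frac{5}{4} \approx -1.25$)
$f v + d = 32 \left(- \frac{5}{4}\right) + 68 = -40 + 68 = 28$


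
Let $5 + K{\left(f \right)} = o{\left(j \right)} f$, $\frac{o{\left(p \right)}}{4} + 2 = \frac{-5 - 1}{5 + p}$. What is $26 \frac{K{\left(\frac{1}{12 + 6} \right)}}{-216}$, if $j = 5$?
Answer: $\frac{3263}{4860} \approx 0.6714$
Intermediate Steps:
$o{\left(p \right)} = -8 - \frac{24}{5 + p}$ ($o{\left(p \right)} = -8 + 4 \frac{-5 - 1}{5 + p} = -8 + 4 \left(- \frac{6}{5 + p}\right) = -8 - \frac{24}{5 + p}$)
$K{\left(f \right)} = -5 - \frac{52 f}{5}$ ($K{\left(f \right)} = -5 + \frac{8 \left(-8 - 5\right)}{5 + 5} f = -5 + \frac{8 \left(-8 - 5\right)}{10} f = -5 + 8 \cdot \frac{1}{10} \left(-13\right) f = -5 - \frac{52 f}{5}$)
$26 \frac{K{\left(\frac{1}{12 + 6} \right)}}{-216} = 26 \frac{-5 - \frac{52}{5 \left(12 + 6\right)}}{-216} = 26 \left(-5 - \frac{52}{5 \cdot 18}\right) \left(- \frac{1}{216}\right) = 26 \left(-5 - \frac{26}{45}\right) \left(- \frac{1}{216}\right) = 26 \left(\left(- \frac{251}{45}\right) \left(- \frac{1}{216}\right)\right) = 26 \cdot \frac{251}{9720} = \frac{3263}{4860}$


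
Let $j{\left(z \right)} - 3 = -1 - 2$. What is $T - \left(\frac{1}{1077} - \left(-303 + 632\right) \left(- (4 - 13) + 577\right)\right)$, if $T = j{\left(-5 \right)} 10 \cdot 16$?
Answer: $\frac{207639137}{1077} \approx 1.9279 \cdot 10^{5}$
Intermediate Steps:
$j{\left(z \right)} = 0$ ($j{\left(z \right)} = 3 - 3 = 0$)
$T = 0$ ($T = 0 \cdot 10 \cdot 16 = 0 \cdot 16 = 0$)
$T - \left(\frac{1}{1077} - \left(-303 + 632\right) \left(- (4 - 13) + 577\right)\right) = 0 - \left(\frac{1}{1077} - \left(-303 + 632\right) \left(- (4 - 13) + 577\right)\right) = 0 + \left(329 \left(\left(-1\right) \left(-9\right) + 577\right) - \frac{1}{1077}\right) = 0 - \left(\frac{1}{1077} - 329 \left(9 + 577\right)\right) = 0 + \left(329 \cdot 586 - \frac{1}{1077}\right) = 0 + \left(192794 - \frac{1}{1077}\right) = 0 + \frac{207639137}{1077} = \frac{207639137}{1077}$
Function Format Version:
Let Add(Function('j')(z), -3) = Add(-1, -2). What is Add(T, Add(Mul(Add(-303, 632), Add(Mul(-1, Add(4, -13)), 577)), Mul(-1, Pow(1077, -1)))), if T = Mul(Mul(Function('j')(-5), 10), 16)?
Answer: Rational(207639137, 1077) ≈ 1.9279e+5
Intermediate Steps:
Function('j')(z) = 0 (Function('j')(z) = Add(3, Add(-1, -2)) = Add(3, -3) = 0)
T = 0 (T = Mul(Mul(0, 10), 16) = Mul(0, 16) = 0)
Add(T, Add(Mul(Add(-303, 632), Add(Mul(-1, Add(4, -13)), 577)), Mul(-1, Pow(1077, -1)))) = Add(0, Add(Mul(Add(-303, 632), Add(Mul(-1, Add(4, -13)), 577)), Mul(-1, Pow(1077, -1)))) = Add(0, Add(Mul(329, Add(Mul(-1, -9), 577)), Mul(-1, Rational(1, 1077)))) = Add(0, Add(Mul(329, Add(9, 577)), Rational(-1, 1077))) = Add(0, Add(Mul(329, 586), Rational(-1, 1077))) = Add(0, Add(192794, Rational(-1, 1077))) = Add(0, Rational(207639137, 1077)) = Rational(207639137, 1077)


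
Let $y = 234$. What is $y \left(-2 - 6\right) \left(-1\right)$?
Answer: $1872$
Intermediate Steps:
$y \left(-2 - 6\right) \left(-1\right) = 234 \left(-2 - 6\right) \left(-1\right) = 234 \left(\left(-8\right) \left(-1\right)\right) = 234 \cdot 8 = 1872$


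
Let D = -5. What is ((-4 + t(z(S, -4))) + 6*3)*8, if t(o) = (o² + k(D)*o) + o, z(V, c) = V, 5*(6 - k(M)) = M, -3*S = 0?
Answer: 112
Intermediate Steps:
S = 0 (S = -⅓*0 = 0)
k(M) = 6 - M/5
t(o) = o² + 8*o (t(o) = (o² + (6 - ⅕*(-5))*o) + o = (o² + (6 + 1)*o) + o = (o² + 7*o) + o = o² + 8*o)
((-4 + t(z(S, -4))) + 6*3)*8 = ((-4 + 0*(8 + 0)) + 6*3)*8 = ((-4 + 0*8) + 18)*8 = ((-4 + 0) + 18)*8 = (-4 + 18)*8 = 14*8 = 112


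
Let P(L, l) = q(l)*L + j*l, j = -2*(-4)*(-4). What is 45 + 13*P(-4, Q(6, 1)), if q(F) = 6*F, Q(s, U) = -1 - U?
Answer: 1501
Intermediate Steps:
j = -32 (j = 8*(-4) = -32)
P(L, l) = -32*l + 6*L*l (P(L, l) = (6*l)*L - 32*l = 6*L*l - 32*l = -32*l + 6*L*l)
45 + 13*P(-4, Q(6, 1)) = 45 + 13*(2*(-1 - 1*1)*(-16 + 3*(-4))) = 45 + 13*(2*(-1 - 1)*(-16 - 12)) = 45 + 13*(2*(-2)*(-28)) = 45 + 13*112 = 45 + 1456 = 1501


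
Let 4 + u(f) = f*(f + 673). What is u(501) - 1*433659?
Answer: 154511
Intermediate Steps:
u(f) = -4 + f*(673 + f) (u(f) = -4 + f*(f + 673) = -4 + f*(673 + f))
u(501) - 1*433659 = (-4 + 501**2 + 673*501) - 1*433659 = (-4 + 251001 + 337173) - 433659 = 588170 - 433659 = 154511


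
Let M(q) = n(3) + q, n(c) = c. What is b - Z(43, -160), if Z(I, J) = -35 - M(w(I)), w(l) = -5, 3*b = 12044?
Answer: 12143/3 ≈ 4047.7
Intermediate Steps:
b = 12044/3 (b = (1/3)*12044 = 12044/3 ≈ 4014.7)
M(q) = 3 + q
Z(I, J) = -33 (Z(I, J) = -35 - (3 - 5) = -35 - 1*(-2) = -35 + 2 = -33)
b - Z(43, -160) = 12044/3 - 1*(-33) = 12044/3 + 33 = 12143/3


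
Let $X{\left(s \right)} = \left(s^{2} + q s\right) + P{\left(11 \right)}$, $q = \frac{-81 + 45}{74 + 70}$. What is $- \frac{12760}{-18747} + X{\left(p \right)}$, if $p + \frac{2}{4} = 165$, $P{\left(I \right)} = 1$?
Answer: $\frac{4052472347}{149976} \approx 27021.0$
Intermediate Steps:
$p = \frac{329}{2}$ ($p = - \frac{1}{2} + 165 = \frac{329}{2} \approx 164.5$)
$q = - \frac{1}{4}$ ($q = - \frac{36}{144} = \left(-36\right) \frac{1}{144} = - \frac{1}{4} \approx -0.25$)
$X{\left(s \right)} = 1 + s^{2} - \frac{s}{4}$ ($X{\left(s \right)} = \left(s^{2} - \frac{s}{4}\right) + 1 = 1 + s^{2} - \frac{s}{4}$)
$- \frac{12760}{-18747} + X{\left(p \right)} = - \frac{12760}{-18747} + \left(1 + \left(\frac{329}{2}\right)^{2} - \frac{329}{8}\right) = \left(-12760\right) \left(- \frac{1}{18747}\right) + \left(1 + \frac{108241}{4} - \frac{329}{8}\right) = \frac{12760}{18747} + \frac{216161}{8} = \frac{4052472347}{149976}$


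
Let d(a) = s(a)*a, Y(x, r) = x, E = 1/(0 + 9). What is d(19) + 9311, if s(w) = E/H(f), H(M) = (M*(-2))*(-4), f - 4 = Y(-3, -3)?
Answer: 670411/72 ≈ 9311.3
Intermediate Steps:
E = 1/9 ≈ 0.11111
f = 1 (f = 4 - 3 = 1)
H(M) = 8*M (H(M) = -2*M*(-4) = 8*M)
s(w) = 1/72 (s(w) = 1/(9*((8*1))) = (1/9)/8 = (1/9)*(1/8) = 1/72)
d(a) = a/72
d(19) + 9311 = (1/72)*19 + 9311 = 19/72 + 9311 = 670411/72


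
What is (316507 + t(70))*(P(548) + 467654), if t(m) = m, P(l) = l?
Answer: 148221984554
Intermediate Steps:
(316507 + t(70))*(P(548) + 467654) = (316507 + 70)*(548 + 467654) = 316577*468202 = 148221984554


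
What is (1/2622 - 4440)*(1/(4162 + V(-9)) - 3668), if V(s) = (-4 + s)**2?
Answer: 61646986084551/3785294 ≈ 1.6286e+7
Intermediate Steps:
(1/2622 - 4440)*(1/(4162 + V(-9)) - 3668) = (1/2622 - 4440)*(1/(4162 + (-4 - 9)**2) - 3668) = (1/2622 - 4440)*(1/(4162 + (-13)**2) - 3668) = -11641679*(1/(4162 + 169) - 3668)/2622 = -11641679*(1/4331 - 3668)/2622 = -11641679/2622*(-15886107/4331) = 61646986084551/3785294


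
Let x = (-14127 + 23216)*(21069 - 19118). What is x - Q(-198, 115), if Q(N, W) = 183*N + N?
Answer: 17769071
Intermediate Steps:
Q(N, W) = 184*N
x = 17732639 (x = 9089*1951 = 17732639)
x - Q(-198, 115) = 17732639 - 184*(-198) = 17732639 - 1*(-36432) = 17732639 + 36432 = 17769071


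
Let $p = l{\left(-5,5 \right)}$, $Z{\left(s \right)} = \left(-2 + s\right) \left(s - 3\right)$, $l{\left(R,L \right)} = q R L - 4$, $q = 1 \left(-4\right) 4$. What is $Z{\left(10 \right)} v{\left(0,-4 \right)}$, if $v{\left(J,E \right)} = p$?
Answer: $22176$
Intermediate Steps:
$q = -16$ ($q = \left(-4\right) 4 = -16$)
$l{\left(R,L \right)} = -4 - 16 L R$ ($l{\left(R,L \right)} = - 16 R L - 4 = - 16 L R - 4 = -4 - 16 L R$)
$Z{\left(s \right)} = \left(-3 + s\right) \left(-2 + s\right)$ ($Z{\left(s \right)} = \left(-2 + s\right) \left(-3 + s\right) = \left(-3 + s\right) \left(-2 + s\right)$)
$p = 396$ ($p = -4 - 80 \left(-5\right) = -4 + 400 = 396$)
$v{\left(J,E \right)} = 396$
$Z{\left(10 \right)} v{\left(0,-4 \right)} = \left(6 + 10^{2} - 50\right) 396 = \left(6 + 100 - 50\right) 396 = 56 \cdot 396 = 22176$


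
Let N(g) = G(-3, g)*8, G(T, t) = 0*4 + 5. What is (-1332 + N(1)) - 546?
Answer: -1838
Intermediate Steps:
G(T, t) = 5 (G(T, t) = 0 + 5 = 5)
N(g) = 40 (N(g) = 5*8 = 40)
(-1332 + N(1)) - 546 = (-1332 + 40) - 546 = -1292 - 546 = -1838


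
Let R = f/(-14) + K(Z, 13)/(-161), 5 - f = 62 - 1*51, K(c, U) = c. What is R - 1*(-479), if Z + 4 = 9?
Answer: 77183/161 ≈ 479.40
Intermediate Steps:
Z = 5 (Z = -4 + 9 = 5)
f = -6 (f = 5 - (62 - 1*51) = 5 - (62 - 51) = 5 - 1*11 = 5 - 11 = -6)
R = 64/161 (R = -6/(-14) + 5/(-161) = -6*(-1/14) + 5*(-1/161) = 3/7 - 5/161 = 64/161 ≈ 0.39752)
R - 1*(-479) = 64/161 - 1*(-479) = 64/161 + 479 = 77183/161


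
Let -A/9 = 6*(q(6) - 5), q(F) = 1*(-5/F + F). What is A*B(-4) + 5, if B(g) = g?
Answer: 41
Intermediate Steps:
q(F) = F - 5/F (q(F) = 1*(F - 5/F) = F - 5/F)
A = -9 (A = -54*((6 - 5/6) - 5) = -54*((6 - 5*⅙) - 5) = -54*((6 - ⅚) - 5) = -54*(31/6 - 5) = -54/6 = -9*1 = -9)
A*B(-4) + 5 = -9*(-4) + 5 = 36 + 5 = 41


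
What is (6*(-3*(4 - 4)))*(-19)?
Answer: 0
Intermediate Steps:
(6*(-3*(4 - 4)))*(-19) = (6*(-3*0))*(-19) = (6*0)*(-19) = 0*(-19) = 0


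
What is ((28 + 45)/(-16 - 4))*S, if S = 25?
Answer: -365/4 ≈ -91.250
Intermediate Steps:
((28 + 45)/(-16 - 4))*S = ((28 + 45)/(-16 - 4))*25 = (73/(-20))*25 = (73*(-1/20))*25 = -73/20*25 = -365/4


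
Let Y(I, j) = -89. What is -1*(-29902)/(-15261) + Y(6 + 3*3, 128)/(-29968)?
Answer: -894744907/457341648 ≈ -1.9564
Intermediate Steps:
-1*(-29902)/(-15261) + Y(6 + 3*3, 128)/(-29968) = -1*(-29902)/(-15261) - 89/(-29968) = 29902*(-1/15261) - 89*(-1/29968) = -29902/15261 + 89/29968 = -894744907/457341648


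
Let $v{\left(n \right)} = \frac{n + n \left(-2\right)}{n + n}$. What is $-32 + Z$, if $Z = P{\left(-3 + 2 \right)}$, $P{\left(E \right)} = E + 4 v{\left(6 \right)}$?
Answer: $-35$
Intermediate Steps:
$v{\left(n \right)} = - \frac{1}{2}$ ($v{\left(n \right)} = \frac{n - 2 n}{2 n} = - n \frac{1}{2 n} = - \frac{1}{2}$)
$P{\left(E \right)} = -2 + E$ ($P{\left(E \right)} = E + 4 \left(- \frac{1}{2}\right) = E - 2 = -2 + E$)
$Z = -3$ ($Z = -2 + \left(-3 + 2\right) = -2 - 1 = -3$)
$-32 + Z = -32 - 3 = -35$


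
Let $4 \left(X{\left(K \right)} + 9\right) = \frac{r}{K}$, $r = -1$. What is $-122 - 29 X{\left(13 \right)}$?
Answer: $\frac{7257}{52} \approx 139.56$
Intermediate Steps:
$X{\left(K \right)} = -9 - \frac{1}{4 K}$ ($X{\left(K \right)} = -9 + \frac{\left(-1\right) \frac{1}{K}}{4} = -9 - \frac{1}{4 K}$)
$-122 - 29 X{\left(13 \right)} = -122 - 29 \left(-9 - \frac{1}{4 \cdot 13}\right) = -122 - 29 \left(-9 - \frac{1}{52}\right) = -122 - - \frac{13601}{52} = -122 + \frac{13601}{52} = \frac{7257}{52}$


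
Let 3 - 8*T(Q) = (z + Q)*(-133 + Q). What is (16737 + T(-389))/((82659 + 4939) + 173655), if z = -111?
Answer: -127101/2090024 ≈ -0.060813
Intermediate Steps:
T(Q) = 3/8 - (-133 + Q)*(-111 + Q)/8 (T(Q) = 3/8 - (-111 + Q)*(-133 + Q)/8 = 3/8 - (-133 + Q)*(-111 + Q)/8)
(16737 + T(-389))/((82659 + 4939) + 173655) = (16737 + (-1845 - 1/8*(-389)**2 + (61/2)*(-389)))/((82659 + 4939) + 173655) = (16737 + (-1845 - 1/8*151321 - 23729/2))/(87598 + 173655) = (16737 + (-1845 - 151321/8 - 23729/2))/261253 = (16737 - 260997/8)*(1/261253) = -127101/8*1/261253 = -127101/2090024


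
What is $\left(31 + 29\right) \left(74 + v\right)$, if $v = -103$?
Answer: $-1740$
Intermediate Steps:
$\left(31 + 29\right) \left(74 + v\right) = \left(31 + 29\right) \left(74 - 103\right) = 60 \left(-29\right) = -1740$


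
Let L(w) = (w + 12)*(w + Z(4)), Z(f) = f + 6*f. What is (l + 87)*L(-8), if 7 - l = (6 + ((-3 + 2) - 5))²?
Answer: 7520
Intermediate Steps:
Z(f) = 7*f
L(w) = (12 + w)*(28 + w) (L(w) = (w + 12)*(w + 7*4) = (12 + w)*(w + 28) = (12 + w)*(28 + w))
l = 7 (l = 7 - (6 + ((-3 + 2) - 5))² = 7 - (6 + (-1 - 5))² = 7 - (6 - 6)² = 7 - 1*0² = 7 - 1*0 = 7 + 0 = 7)
(l + 87)*L(-8) = (7 + 87)*(336 + (-8)² + 40*(-8)) = 94*(336 + 64 - 320) = 94*80 = 7520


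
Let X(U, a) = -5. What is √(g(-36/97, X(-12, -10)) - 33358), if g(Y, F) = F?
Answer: 3*I*√3707 ≈ 182.66*I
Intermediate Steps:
√(g(-36/97, X(-12, -10)) - 33358) = √(-5 - 33358) = √(-33363) = 3*I*√3707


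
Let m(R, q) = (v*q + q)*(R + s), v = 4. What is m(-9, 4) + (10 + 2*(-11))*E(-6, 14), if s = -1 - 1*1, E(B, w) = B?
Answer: -148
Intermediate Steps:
s = -2 (s = -1 - 1 = -2)
m(R, q) = 5*q*(-2 + R) (m(R, q) = (4*q + q)*(R - 2) = (5*q)*(-2 + R) = 5*q*(-2 + R))
m(-9, 4) + (10 + 2*(-11))*E(-6, 14) = 5*4*(-2 - 9) + (10 + 2*(-11))*(-6) = 5*4*(-11) + (10 - 22)*(-6) = -220 - 12*(-6) = -220 + 72 = -148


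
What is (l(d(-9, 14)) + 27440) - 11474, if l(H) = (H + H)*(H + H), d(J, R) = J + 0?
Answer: 16290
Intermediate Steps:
d(J, R) = J
l(H) = 4*H**2 (l(H) = (2*H)*(2*H) = 4*H**2)
(l(d(-9, 14)) + 27440) - 11474 = (4*(-9)**2 + 27440) - 11474 = (4*81 + 27440) - 11474 = (324 + 27440) - 11474 = 27764 - 11474 = 16290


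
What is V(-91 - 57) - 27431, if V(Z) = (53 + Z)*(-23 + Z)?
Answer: -11186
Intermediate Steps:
V(Z) = (-23 + Z)*(53 + Z)
V(-91 - 57) - 27431 = (-1219 + (-91 - 57)² + 30*(-91 - 57)) - 27431 = (-1219 + (-148)² + 30*(-148)) - 27431 = (-1219 + 21904 - 4440) - 27431 = 16245 - 27431 = -11186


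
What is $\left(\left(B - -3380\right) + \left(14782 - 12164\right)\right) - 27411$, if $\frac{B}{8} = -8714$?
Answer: $-91125$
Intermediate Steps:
$B = -69712$ ($B = 8 \left(-8714\right) = -69712$)
$\left(\left(B - -3380\right) + \left(14782 - 12164\right)\right) - 27411 = \left(\left(-69712 - -3380\right) + \left(14782 - 12164\right)\right) - 27411 = \left(\left(-69712 + 3380\right) + 2618\right) - 27411 = \left(-66332 + 2618\right) - 27411 = -63714 - 27411 = -91125$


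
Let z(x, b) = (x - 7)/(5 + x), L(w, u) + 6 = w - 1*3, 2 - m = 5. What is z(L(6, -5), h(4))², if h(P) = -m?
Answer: 25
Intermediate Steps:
m = -3 (m = 2 - 1*5 = 2 - 5 = -3)
L(w, u) = -9 + w (L(w, u) = -6 + (w - 1*3) = -6 + (w - 3) = -6 + (-3 + w) = -9 + w)
h(P) = 3 (h(P) = -1*(-3) = 3)
z(x, b) = (-7 + x)/(5 + x)
z(L(6, -5), h(4))² = ((-7 + (-9 + 6))/(5 + (-9 + 6)))² = ((-7 - 3)/(5 - 3))² = (-10/2)² = ((½)*(-10))² = (-5)² = 25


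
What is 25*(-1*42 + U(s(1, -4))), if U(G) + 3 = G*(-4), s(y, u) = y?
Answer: -1225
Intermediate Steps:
U(G) = -3 - 4*G (U(G) = -3 + G*(-4) = -3 - 4*G)
25*(-1*42 + U(s(1, -4))) = 25*(-1*42 + (-3 - 4*1)) = 25*(-42 + (-3 - 4)) = 25*(-42 - 7) = 25*(-49) = -1225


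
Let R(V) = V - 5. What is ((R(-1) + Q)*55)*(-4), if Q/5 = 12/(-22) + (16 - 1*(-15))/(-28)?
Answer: 21965/7 ≈ 3137.9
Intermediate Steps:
R(V) = -5 + V
Q = -2545/308 (Q = 5*(12/(-22) + (16 - 1*(-15))/(-28)) = 5*(12*(-1/22) + (16 + 15)*(-1/28)) = 5*(-6/11 + 31*(-1/28)) = 5*(-6/11 - 31/28) = 5*(-509/308) = -2545/308 ≈ -8.2630)
((R(-1) + Q)*55)*(-4) = (((-5 - 1) - 2545/308)*55)*(-4) = ((-6 - 2545/308)*55)*(-4) = -4393/308*55*(-4) = -21965/28*(-4) = 21965/7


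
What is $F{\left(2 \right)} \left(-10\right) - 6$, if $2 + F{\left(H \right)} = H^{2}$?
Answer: $-26$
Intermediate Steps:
$F{\left(H \right)} = -2 + H^{2}$
$F{\left(2 \right)} \left(-10\right) - 6 = \left(-2 + 2^{2}\right) \left(-10\right) - 6 = \left(-2 + 4\right) \left(-10\right) - 6 = 2 \left(-10\right) - 6 = -20 - 6 = -26$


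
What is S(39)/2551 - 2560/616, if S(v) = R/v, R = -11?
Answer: -31837327/7660653 ≈ -4.1560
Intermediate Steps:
S(v) = -11/v
S(39)/2551 - 2560/616 = -11/39/2551 - 2560/616 = -11*1/39*(1/2551) - 2560*1/616 = -11/39*1/2551 - 320/77 = -11/99489 - 320/77 = -31837327/7660653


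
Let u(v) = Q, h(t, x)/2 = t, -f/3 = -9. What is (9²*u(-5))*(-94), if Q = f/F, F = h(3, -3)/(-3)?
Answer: 102789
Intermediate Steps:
f = 27 (f = -3*(-9) = 27)
h(t, x) = 2*t
F = -2 (F = (2*3)/(-3) = 6*(-⅓) = -2)
Q = -27/2 (Q = 27/(-2) = 27*(-½) = -27/2 ≈ -13.500)
u(v) = -27/2
(9²*u(-5))*(-94) = (9²*(-27/2))*(-94) = (81*(-27/2))*(-94) = -2187/2*(-94) = 102789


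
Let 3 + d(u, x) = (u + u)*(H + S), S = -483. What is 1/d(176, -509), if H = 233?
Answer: -1/88003 ≈ -1.1363e-5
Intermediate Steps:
d(u, x) = -3 - 500*u (d(u, x) = -3 + (u + u)*(233 - 483) = -3 + (2*u)*(-250) = -3 - 500*u)
1/d(176, -509) = 1/(-3 - 500*176) = 1/(-3 - 88000) = 1/(-88003) = -1/88003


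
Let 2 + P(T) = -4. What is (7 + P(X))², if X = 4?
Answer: 1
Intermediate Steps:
P(T) = -6 (P(T) = -2 - 4 = -6)
(7 + P(X))² = (7 - 6)² = 1² = 1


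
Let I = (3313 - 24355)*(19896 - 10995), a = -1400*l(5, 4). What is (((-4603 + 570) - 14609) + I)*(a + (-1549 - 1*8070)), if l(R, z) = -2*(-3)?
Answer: 3375201668196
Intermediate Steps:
l(R, z) = 6
a = -8400 (a = -1400*6 = -8400)
I = -187294842 (I = -21042*8901 = -187294842)
(((-4603 + 570) - 14609) + I)*(a + (-1549 - 1*8070)) = (((-4603 + 570) - 14609) - 187294842)*(-8400 + (-1549 - 1*8070)) = ((-4033 - 14609) - 187294842)*(-8400 + (-1549 - 8070)) = (-18642 - 187294842)*(-8400 - 9619) = -187313484*(-18019) = 3375201668196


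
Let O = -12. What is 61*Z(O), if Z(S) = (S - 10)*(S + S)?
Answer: 32208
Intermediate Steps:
Z(S) = 2*S*(-10 + S) (Z(S) = (-10 + S)*(2*S) = 2*S*(-10 + S))
61*Z(O) = 61*(2*(-12)*(-10 - 12)) = 61*(2*(-12)*(-22)) = 61*528 = 32208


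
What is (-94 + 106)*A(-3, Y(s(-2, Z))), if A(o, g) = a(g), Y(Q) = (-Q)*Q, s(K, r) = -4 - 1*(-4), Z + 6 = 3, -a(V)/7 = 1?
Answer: -84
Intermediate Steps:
a(V) = -7 (a(V) = -7*1 = -7)
Z = -3 (Z = -6 + 3 = -3)
s(K, r) = 0 (s(K, r) = -4 + 4 = 0)
Y(Q) = -Q**2
A(o, g) = -7
(-94 + 106)*A(-3, Y(s(-2, Z))) = (-94 + 106)*(-7) = 12*(-7) = -84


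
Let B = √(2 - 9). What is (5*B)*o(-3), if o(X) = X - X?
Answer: 0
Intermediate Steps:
o(X) = 0
B = I*√7 (B = √(-7) = I*√7 ≈ 2.6458*I)
(5*B)*o(-3) = (5*(I*√7))*0 = (5*I*√7)*0 = 0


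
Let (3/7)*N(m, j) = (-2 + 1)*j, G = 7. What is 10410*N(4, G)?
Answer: -170030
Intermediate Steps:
N(m, j) = -7*j/3 (N(m, j) = 7*((-2 + 1)*j)/3 = 7*(-j)/3 = -7*j/3)
10410*N(4, G) = 10410*(-7/3*7) = 10410*(-49/3) = -170030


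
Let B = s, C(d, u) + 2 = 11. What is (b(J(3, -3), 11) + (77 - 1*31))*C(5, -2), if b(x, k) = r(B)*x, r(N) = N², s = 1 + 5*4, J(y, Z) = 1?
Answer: 4383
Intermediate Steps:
s = 21 (s = 1 + 20 = 21)
C(d, u) = 9 (C(d, u) = -2 + 11 = 9)
B = 21
b(x, k) = 441*x (b(x, k) = 21²*x = 441*x)
(b(J(3, -3), 11) + (77 - 1*31))*C(5, -2) = (441*1 + (77 - 1*31))*9 = (441 + (77 - 31))*9 = (441 + 46)*9 = 487*9 = 4383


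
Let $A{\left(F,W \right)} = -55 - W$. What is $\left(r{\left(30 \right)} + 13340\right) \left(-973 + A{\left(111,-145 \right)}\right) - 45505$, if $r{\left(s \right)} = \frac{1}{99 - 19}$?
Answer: $- \frac{945978883}{80} \approx -1.1825 \cdot 10^{7}$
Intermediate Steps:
$r{\left(s \right)} = \frac{1}{80}$
$\left(r{\left(30 \right)} + 13340\right) \left(-973 + A{\left(111,-145 \right)}\right) - 45505 = \left(\frac{1}{80} + 13340\right) \left(-973 - -90\right) - 45505 = \frac{1067201 \left(-973 + \left(-55 + 145\right)\right)}{80} - 45505 = \frac{1067201 \left(-973 + 90\right)}{80} - 45505 = \frac{1067201}{80} \left(-883\right) - 45505 = - \frac{942338483}{80} - 45505 = - \frac{945978883}{80}$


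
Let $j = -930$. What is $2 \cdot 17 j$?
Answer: $-31620$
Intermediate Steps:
$2 \cdot 17 j = 2 \cdot 17 \left(-930\right) = 34 \left(-930\right) = -31620$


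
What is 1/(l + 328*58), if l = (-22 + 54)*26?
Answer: 1/19856 ≈ 5.0363e-5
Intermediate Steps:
l = 832 (l = 32*26 = 832)
1/(l + 328*58) = 1/(832 + 328*58) = 1/(832 + 19024) = 1/19856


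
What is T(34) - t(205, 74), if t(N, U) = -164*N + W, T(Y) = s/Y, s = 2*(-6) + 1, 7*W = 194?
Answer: 7994887/238 ≈ 33592.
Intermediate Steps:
W = 194/7 (W = (1/7)*194 = 194/7 ≈ 27.714)
s = -11 (s = -12 + 1 = -11)
T(Y) = -11/Y
t(N, U) = 194/7 - 164*N (t(N, U) = -164*N + 194/7 = 194/7 - 164*N)
T(34) - t(205, 74) = -11/34 - (194/7 - 164*205) = -11*1/34 - (194/7 - 33620) = -11/34 - 1*(-235146/7) = -11/34 + 235146/7 = 7994887/238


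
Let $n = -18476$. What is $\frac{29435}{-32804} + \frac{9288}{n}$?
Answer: $- \frac{212131153}{151521676} \approx -1.4$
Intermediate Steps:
$\frac{29435}{-32804} + \frac{9288}{n} = \frac{29435}{-32804} + \frac{9288}{-18476} = 29435 \left(- \frac{1}{32804}\right) + 9288 \left(- \frac{1}{18476}\right) = - \frac{29435}{32804} - \frac{2322}{4619} = - \frac{212131153}{151521676}$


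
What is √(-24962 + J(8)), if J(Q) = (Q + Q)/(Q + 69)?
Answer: 3*I*√16444274/77 ≈ 157.99*I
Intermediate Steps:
J(Q) = 2*Q/(69 + Q) (J(Q) = (2*Q)/(69 + Q) = 2*Q/(69 + Q))
√(-24962 + J(8)) = √(-24962 + 2*8/(69 + 8)) = √(-24962 + 2*8/77) = √(-24962 + 2*8*(1/77)) = √(-24962 + 16/77) = √(-1922058/77) = 3*I*√16444274/77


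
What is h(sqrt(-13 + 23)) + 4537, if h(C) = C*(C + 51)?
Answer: 4547 + 51*sqrt(10) ≈ 4708.3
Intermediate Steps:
h(C) = C*(51 + C)
h(sqrt(-13 + 23)) + 4537 = sqrt(-13 + 23)*(51 + sqrt(-13 + 23)) + 4537 = sqrt(10)*(51 + sqrt(10)) + 4537 = 4537 + sqrt(10)*(51 + sqrt(10))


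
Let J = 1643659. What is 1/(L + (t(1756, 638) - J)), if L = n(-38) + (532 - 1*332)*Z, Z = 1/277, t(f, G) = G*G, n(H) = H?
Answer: -277/342552681 ≈ -8.0863e-7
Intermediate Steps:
t(f, G) = G²
Z = 1/277 ≈ 0.0036101
L = -10326/277 (L = -38 + (532 - 1*332)*(1/277) = -38 + (532 - 332)*(1/277) = -38 + 200*(1/277) = -38 + 200/277 = -10326/277 ≈ -37.278)
1/(L + (t(1756, 638) - J)) = 1/(-10326/277 + (638² - 1*1643659)) = 1/(-10326/277 + (407044 - 1643659)) = 1/(-10326/277 - 1236615) = 1/(-342552681/277) = -277/342552681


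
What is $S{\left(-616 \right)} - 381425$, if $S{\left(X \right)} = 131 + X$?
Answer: $-381910$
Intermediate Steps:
$S{\left(-616 \right)} - 381425 = \left(131 - 616\right) - 381425 = -485 - 381425 = -381910$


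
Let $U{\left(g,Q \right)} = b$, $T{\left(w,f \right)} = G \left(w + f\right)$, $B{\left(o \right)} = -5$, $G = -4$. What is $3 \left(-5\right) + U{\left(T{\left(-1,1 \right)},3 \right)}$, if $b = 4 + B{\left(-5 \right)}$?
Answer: $-16$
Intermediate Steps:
$b = -1$ ($b = 4 - 5 = -1$)
$T{\left(w,f \right)} = - 4 f - 4 w$ ($T{\left(w,f \right)} = - 4 \left(w + f\right) = - 4 \left(f + w\right) = - 4 f - 4 w$)
$U{\left(g,Q \right)} = -1$
$3 \left(-5\right) + U{\left(T{\left(-1,1 \right)},3 \right)} = 3 \left(-5\right) - 1 = -15 - 1 = -16$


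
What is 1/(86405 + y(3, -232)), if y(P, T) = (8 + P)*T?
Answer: 1/83853 ≈ 1.1926e-5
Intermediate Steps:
y(P, T) = T*(8 + P)
1/(86405 + y(3, -232)) = 1/(86405 - 232*(8 + 3)) = 1/(86405 - 232*11) = 1/(86405 - 2552) = 1/83853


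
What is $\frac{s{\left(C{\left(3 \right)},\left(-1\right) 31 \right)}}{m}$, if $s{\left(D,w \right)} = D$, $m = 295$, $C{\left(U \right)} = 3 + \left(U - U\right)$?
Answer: $\frac{3}{295} \approx 0.010169$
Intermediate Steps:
$C{\left(U \right)} = 3$ ($C{\left(U \right)} = 3 + 0 = 3$)
$\frac{s{\left(C{\left(3 \right)},\left(-1\right) 31 \right)}}{m} = \frac{3}{295}$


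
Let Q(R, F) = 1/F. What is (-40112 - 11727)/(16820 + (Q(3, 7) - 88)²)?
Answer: -2540111/1202405 ≈ -2.1125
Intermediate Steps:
Q(R, F) = 1/F
(-40112 - 11727)/(16820 + (Q(3, 7) - 88)²) = (-40112 - 11727)/(16820 + (1/7 - 88)²) = -51839/(16820 + (⅐ - 88)²) = -51839/(16820 + (-615/7)²) = -51839/(16820 + 378225/49) = -51839/1202405/49 = -51839*49/1202405 = -2540111/1202405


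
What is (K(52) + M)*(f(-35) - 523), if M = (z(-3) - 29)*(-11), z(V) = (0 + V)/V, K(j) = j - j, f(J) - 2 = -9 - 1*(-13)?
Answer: -159236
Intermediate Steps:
f(J) = 6 (f(J) = 2 + (-9 - 1*(-13)) = 2 + (-9 + 13) = 2 + 4 = 6)
K(j) = 0
z(V) = 1 (z(V) = V/V = 1)
M = 308 (M = (1 - 29)*(-11) = -28*(-11) = 308)
(K(52) + M)*(f(-35) - 523) = (0 + 308)*(6 - 523) = 308*(-517) = -159236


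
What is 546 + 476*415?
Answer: 198086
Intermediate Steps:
546 + 476*415 = 546 + 197540 = 198086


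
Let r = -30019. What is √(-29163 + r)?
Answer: I*√59182 ≈ 243.27*I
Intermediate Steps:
√(-29163 + r) = √(-29163 - 30019) = √(-59182) = I*√59182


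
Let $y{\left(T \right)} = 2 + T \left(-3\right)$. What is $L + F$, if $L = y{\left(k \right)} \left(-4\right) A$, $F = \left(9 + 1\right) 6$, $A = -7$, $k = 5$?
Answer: $-304$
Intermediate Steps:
$F = 60$ ($F = 10 \cdot 6 = 60$)
$y{\left(T \right)} = 2 - 3 T$
$L = -364$ ($L = \left(2 - 15\right) \left(-4\right) \left(-7\right) = \left(-13\right) \left(-4\right) \left(-7\right) = 52 \left(-7\right) = -364$)
$L + F = -364 + 60 = -304$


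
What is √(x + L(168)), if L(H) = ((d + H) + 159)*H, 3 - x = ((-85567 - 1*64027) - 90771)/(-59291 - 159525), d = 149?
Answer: √59828034686849/27352 ≈ 282.79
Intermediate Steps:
x = 416083/218816 (x = 3 - ((-85567 - 1*64027) - 90771)/(-59291 - 159525) = 3 - ((-85567 - 64027) - 90771)/(-218816) = 3 - (-149594 - 90771)*(-1)/218816 = 3 - (-240365)*(-1)/218816 = 3 - 1*240365/218816 = 3 - 240365/218816 = 416083/218816 ≈ 1.9015)
L(H) = H*(308 + H) (L(H) = ((149 + H) + 159)*H = (308 + H)*H = H*(308 + H))
√(x + L(168)) = √(416083/218816 + 168*(308 + 168)) = √(416083/218816 + 168*476) = √(416083/218816 + 79968) = √(17498693971/218816) = √59828034686849/27352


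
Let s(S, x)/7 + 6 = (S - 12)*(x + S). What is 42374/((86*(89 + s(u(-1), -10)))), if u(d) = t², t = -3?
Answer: 21187/2924 ≈ 7.2459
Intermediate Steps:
u(d) = 9 (u(d) = (-3)² = 9)
s(S, x) = -42 + 7*(-12 + S)*(S + x) (s(S, x) = -42 + 7*((S - 12)*(x + S)) = -42 + 7*((-12 + S)*(S + x)) = -42 + 7*(-12 + S)*(S + x))
42374/((86*(89 + s(u(-1), -10)))) = 42374/((86*(89 + (-42 - 84*9 - 84*(-10) + 7*9² + 7*9*(-10))))) = 42374/((86*(89 + (-42 - 756 + 840 + 7*81 - 630)))) = 42374/((86*(89 + (-42 - 756 + 840 + 567 - 630)))) = 42374/((86*(89 - 21))) = 42374/((86*68)) = 42374/5848 = 42374*(1/5848) = 21187/2924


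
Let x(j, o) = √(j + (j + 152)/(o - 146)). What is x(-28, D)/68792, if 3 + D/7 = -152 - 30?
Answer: I*√14580038/49564636 ≈ 7.7038e-5*I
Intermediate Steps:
D = -1295 (D = -21 + 7*(-152 - 30) = -21 + 7*(-182) = -21 - 1274 = -1295)
x(j, o) = √(j + (152 + j)/(-146 + o))
x(-28, D)/68792 = √((152 - 28 - 28*(-146 - 1295))/(-146 - 1295))/68792 = √((152 - 28 - 28*(-1441))/(-1441))*(1/68792) = √(-(152 - 28 + 40348)/1441)*(1/68792) = √(-1/1441*40472)*(1/68792) = √(-40472/1441)*(1/68792) = (2*I*√14580038/1441)*(1/68792) = I*√14580038/49564636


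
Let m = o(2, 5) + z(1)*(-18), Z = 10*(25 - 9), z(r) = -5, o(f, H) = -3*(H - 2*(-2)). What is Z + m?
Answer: 223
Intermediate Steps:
o(f, H) = -12 - 3*H (o(f, H) = -3*(H + 4) = -3*(4 + H) = -12 - 3*H)
Z = 160 (Z = 10*16 = 160)
m = 63 (m = (-12 - 3*5) - 5*(-18) = (-12 - 15) + 90 = -27 + 90 = 63)
Z + m = 160 + 63 = 223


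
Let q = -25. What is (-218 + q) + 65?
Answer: -178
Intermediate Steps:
(-218 + q) + 65 = (-218 - 25) + 65 = -243 + 65 = -178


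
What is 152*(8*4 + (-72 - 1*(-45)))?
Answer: 760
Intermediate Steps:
152*(8*4 + (-72 - 1*(-45))) = 152*(32 + (-72 + 45)) = 152*(32 - 27) = 152*5 = 760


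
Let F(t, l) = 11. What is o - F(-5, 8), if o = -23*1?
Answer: -34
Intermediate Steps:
o = -23
o - F(-5, 8) = -23 - 1*11 = -23 - 11 = -34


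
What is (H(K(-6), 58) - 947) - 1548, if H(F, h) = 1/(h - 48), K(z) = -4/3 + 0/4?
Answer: -24949/10 ≈ -2494.9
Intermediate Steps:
K(z) = -4/3 (K(z) = -4*⅓ + 0*(¼) = -4/3 + 0 = -4/3)
H(F, h) = 1/(-48 + h)
(H(K(-6), 58) - 947) - 1548 = (1/(-48 + 58) - 947) - 1548 = (1/10 - 947) - 1548 = (⅒ - 947) - 1548 = -9469/10 - 1548 = -24949/10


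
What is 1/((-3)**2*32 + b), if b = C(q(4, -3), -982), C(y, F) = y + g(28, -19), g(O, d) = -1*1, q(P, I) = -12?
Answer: 1/275 ≈ 0.0036364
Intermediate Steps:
g(O, d) = -1
C(y, F) = -1 + y (C(y, F) = y - 1 = -1 + y)
b = -13 (b = -1 - 12 = -13)
1/((-3)**2*32 + b) = 1/((-3)**2*32 - 13) = 1/(9*32 - 13) = 1/(288 - 13) = 1/275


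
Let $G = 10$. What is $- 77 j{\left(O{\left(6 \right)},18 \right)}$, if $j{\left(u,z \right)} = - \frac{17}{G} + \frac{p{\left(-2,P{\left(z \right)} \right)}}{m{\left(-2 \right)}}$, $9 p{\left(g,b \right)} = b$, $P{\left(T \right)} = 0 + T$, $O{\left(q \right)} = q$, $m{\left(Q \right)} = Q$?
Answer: $\frac{2079}{10} \approx 207.9$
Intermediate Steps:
$P{\left(T \right)} = T$
$p{\left(g,b \right)} = \frac{b}{9}$
$j{\left(u,z \right)} = - \frac{17}{10} - \frac{z}{18}$ ($j{\left(u,z \right)} = - \frac{17}{10} + \frac{\frac{1}{9} z}{-2} = \left(-17\right) \frac{1}{10} + \frac{z}{9} \left(- \frac{1}{2}\right) = - \frac{17}{10} - \frac{z}{18}$)
$- 77 j{\left(O{\left(6 \right)},18 \right)} = - 77 \left(- \frac{17}{10} - 1\right) = \left(-77\right) \left(- \frac{27}{10}\right) = \frac{2079}{10}$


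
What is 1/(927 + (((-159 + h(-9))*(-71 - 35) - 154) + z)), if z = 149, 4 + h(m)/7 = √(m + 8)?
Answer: 5186/107716025 + 371*I/215432050 ≈ 4.8145e-5 + 1.7221e-6*I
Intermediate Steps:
h(m) = -28 + 7*√(8 + m) (h(m) = -28 + 7*√(m + 8) = -28 + 7*√(8 + m))
1/(927 + (((-159 + h(-9))*(-71 - 35) - 154) + z)) = 1/(927 + (((-159 + (-28 + 7*√(8 - 9)))*(-71 - 35) - 154) + 149)) = 1/(927 + (((-159 + (-28 + 7*√(-1)))*(-106) - 154) + 149)) = 1/(927 + (((-159 + (-28 + 7*I))*(-106) - 154) + 149)) = 1/(927 + (((-187 + 7*I)*(-106) - 154) + 149)) = 1/(927 + (((19822 - 742*I) - 154) + 149)) = 1/(927 + ((19668 - 742*I) + 149)) = 1/(927 + (19817 - 742*I)) = 1/(20744 - 742*I) = (20744 + 742*I)/430864100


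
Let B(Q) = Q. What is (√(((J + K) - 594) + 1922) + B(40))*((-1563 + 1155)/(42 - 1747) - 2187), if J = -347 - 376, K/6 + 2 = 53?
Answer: -29827416/341 - 3728427*√911/1705 ≈ -1.5347e+5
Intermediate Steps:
K = 306 (K = -12 + 6*53 = -12 + 318 = 306)
J = -723
(√(((J + K) - 594) + 1922) + B(40))*((-1563 + 1155)/(42 - 1747) - 2187) = (√(((-723 + 306) - 594) + 1922) + 40)*((-1563 + 1155)/(42 - 1747) - 2187) = (√((-417 - 594) + 1922) + 40)*(-408/(-1705) - 2187) = (√(-1011 + 1922) + 40)*(-408*(-1/1705) - 2187) = (√911 + 40)*(408/1705 - 2187) = (40 + √911)*(-3728427/1705) = -29827416/341 - 3728427*√911/1705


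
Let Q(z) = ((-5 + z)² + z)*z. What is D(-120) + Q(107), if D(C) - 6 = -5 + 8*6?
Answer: 1124726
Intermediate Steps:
Q(z) = z*(z + (-5 + z)²) (Q(z) = (z + (-5 + z)²)*z = z*(z + (-5 + z)²))
D(C) = 49 (D(C) = 6 + (-5 + 8*6) = 6 + (-5 + 48) = 6 + 43 = 49)
D(-120) + Q(107) = 49 + 107*(107 + (-5 + 107)²) = 49 + 107*(107 + 102²) = 49 + 107*(107 + 10404) = 49 + 107*10511 = 49 + 1124677 = 1124726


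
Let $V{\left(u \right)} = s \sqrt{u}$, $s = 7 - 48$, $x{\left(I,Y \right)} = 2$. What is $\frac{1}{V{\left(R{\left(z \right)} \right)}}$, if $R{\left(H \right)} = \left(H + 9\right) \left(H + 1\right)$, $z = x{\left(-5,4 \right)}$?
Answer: $- \frac{\sqrt{33}}{1353} \approx -0.0042458$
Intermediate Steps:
$z = 2$
$s = -41$ ($s = 7 - 48 = -41$)
$R{\left(H \right)} = \left(1 + H\right) \left(9 + H\right)$ ($R{\left(H \right)} = \left(9 + H\right) \left(1 + H\right) = \left(1 + H\right) \left(9 + H\right)$)
$V{\left(u \right)} = - 41 \sqrt{u}$
$\frac{1}{V{\left(R{\left(z \right)} \right)}} = \frac{1}{\left(-41\right) \sqrt{9 + 2^{2} + 10 \cdot 2}} = \frac{1}{\left(-41\right) \sqrt{9 + 4 + 20}} = \frac{1}{\left(-41\right) \sqrt{33}} = - \frac{\sqrt{33}}{1353}$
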